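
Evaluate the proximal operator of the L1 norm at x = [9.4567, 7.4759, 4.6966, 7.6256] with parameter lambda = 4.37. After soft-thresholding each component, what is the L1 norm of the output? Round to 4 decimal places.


Soft-thresholding with lambda = 4.37:
prox(9.4567) = sign(9.4567)*max(|9.4567| - 4.37, 0) = 5.0867
prox(7.4759) = sign(7.4759)*max(|7.4759| - 4.37, 0) = 3.1059
prox(4.6966) = sign(4.6966)*max(|4.6966| - 4.37, 0) = 0.3266
prox(7.6256) = sign(7.6256)*max(|7.6256| - 4.37, 0) = 3.2556
prox(x) = [5.0867, 3.1059, 0.3266, 3.2556]
||prox(x)||_1 = 5.0867 + 3.1059 + 0.3266 + 3.2556 = 11.7748


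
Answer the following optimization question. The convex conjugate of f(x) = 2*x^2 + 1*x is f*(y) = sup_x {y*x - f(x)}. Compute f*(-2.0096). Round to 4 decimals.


f*(y) = sup_x {y*x - a*x^2 - b*x} = sup_x {(y-b)*x - a*x^2}
FOC: (y - b) - 2a*x = 0 => x* = (y - b)/(2a)
x* = (-2.0096 - 1)/(2*2) = -0.7524
f*(-2.0096) = (y-b)^2/(4a) = (-2.0096 - 1)^2/(4*2)
= 9.0577/8 = 1.1322


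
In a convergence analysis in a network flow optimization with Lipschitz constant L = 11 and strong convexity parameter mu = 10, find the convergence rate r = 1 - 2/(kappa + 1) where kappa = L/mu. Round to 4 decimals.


Step 1: Compute the condition number.
kappa = L/mu = 11/10 = 1.1
Step 2: Compute the convergence rate.
r = 1 - 2/(kappa + 1) = 1 - 2*mu/(L + mu) = (L - mu)/(L + mu) = 1/21 = 0.0476


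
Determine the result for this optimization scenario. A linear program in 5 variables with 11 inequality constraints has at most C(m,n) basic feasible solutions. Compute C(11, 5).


Each vertex corresponds to some choice of n active constraints out of m, so the number of vertices is at most C(m, n) = m! / (n!(m-n)!).
m = 11, n = 5
Numerator: 11 * 10 * 9 * 8 * 7
Denominator: 5! = 120
C(11, 5) = 462


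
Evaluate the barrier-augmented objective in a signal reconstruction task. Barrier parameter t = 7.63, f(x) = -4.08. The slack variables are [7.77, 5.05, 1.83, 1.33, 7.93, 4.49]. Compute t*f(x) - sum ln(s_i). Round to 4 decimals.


Step 1: Compute log-barrier.
ln values: [2.0503, 1.6194, 0.6043, 0.2852, 2.0707, 1.5019]
phi = -(2.0503 + 1.6194 + 0.6043 + 0.2852 + 2.0707 + 1.5019) = -8.1317
Step 2: Compute augmented objective.
t*f(x) = 7.63*-4.08 = -31.1304
Total = -31.1304 - 8.1317 = -39.2621


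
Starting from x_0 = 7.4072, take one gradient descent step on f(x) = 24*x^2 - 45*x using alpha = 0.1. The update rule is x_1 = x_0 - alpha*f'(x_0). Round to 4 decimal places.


We compute the gradient at x_0 and apply the update.
f'(x) = 48*x - 45
f'(7.4072) = 48*7.4072 - 45 = 310.5456
x_1 = 7.4072 - 0.1*310.5456 = -23.6474


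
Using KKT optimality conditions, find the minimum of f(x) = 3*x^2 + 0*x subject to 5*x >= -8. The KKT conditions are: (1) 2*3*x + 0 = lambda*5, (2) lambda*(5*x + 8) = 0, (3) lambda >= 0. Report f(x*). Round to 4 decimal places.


Step 1: Try lambda = 0 (constraint inactive).
Stationarity: 2*3*x + 0 = 0
x* = 0/(2*3) = 0.0
Check constraint: 5*0.0 = 0.0 >= -8 -- satisfied.
Step 2: Compute optimal value.
f(x*) = 3*0.0^2 + 0*0.0 = 0.0


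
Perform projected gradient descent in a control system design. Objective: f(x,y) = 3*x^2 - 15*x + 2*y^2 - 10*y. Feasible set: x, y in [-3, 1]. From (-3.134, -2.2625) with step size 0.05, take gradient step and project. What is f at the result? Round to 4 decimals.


Step 1: Compute gradient at (-3.134, -2.2625).
grad_x = 2*3*-3.134 - 15 = -33.804
grad_y = 2*2*-2.2625 - 10 = -19.05
Step 2: Gradient step.
x_raw = -3.134 - 0.05*-33.804 = -1.4438
y_raw = -2.2625 - 0.05*-19.05 = -1.31
Step 3: Project onto [-3, 1].
x_proj = clip(-1.4438) = -1.4438
y_proj = clip(-1.31) = -1.31
Step 4: Evaluate f.
f(-1.4438, -1.31) = 44.4429


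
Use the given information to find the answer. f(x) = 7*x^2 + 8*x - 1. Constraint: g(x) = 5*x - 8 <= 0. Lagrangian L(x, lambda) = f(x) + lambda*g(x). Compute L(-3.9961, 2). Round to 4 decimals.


Step 1: Evaluate f(x).
f(-3.9961) = 7*(-3.9961)^2 + 8*(-3.9961) - 1 = 78.8129
Step 2: Evaluate g(x).
g(-3.9961) = 5*-3.9961 - 8 = -27.9805
Step 3: Compute Lagrangian.
L = 78.8129 + 2*-27.9805 = 22.8519


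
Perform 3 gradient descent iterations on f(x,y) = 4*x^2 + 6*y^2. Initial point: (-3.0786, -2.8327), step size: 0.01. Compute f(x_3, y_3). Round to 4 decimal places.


Gradient descent on f(x,y) = 4*x^2 + 6*y^2.
Starting point: (-3.0786, -2.8327), alpha = 0.01
Step 1: grad_x = 2*4*-3.0786 = -24.6288, grad_y = 2*6*-2.8327 = -33.9924
  x_1 = -3.0786 - 0.01*-24.6288 = -2.8323
  y_1 = -2.8327 - 0.01*-33.9924 = -2.4928
Step 2: grad_x = 2*4*-2.8323 = -22.6585, grad_y = 2*6*-2.4928 = -29.9133
  x_2 = -2.8323 - 0.01*-22.6585 = -2.6057
  y_2 = -2.4928 - 0.01*-29.9133 = -2.1936
Step 3: grad_x = 2*4*-2.6057 = -20.8458, grad_y = 2*6*-2.1936 = -26.3237
  x_3 = -2.6057 - 0.01*-20.8458 = -2.3973
  y_3 = -2.1936 - 0.01*-26.3237 = -1.9304
f(-2.3973, -1.9304) = 4*(-2.3973)^2 + 6*(-1.9304)^2 = 45.3464


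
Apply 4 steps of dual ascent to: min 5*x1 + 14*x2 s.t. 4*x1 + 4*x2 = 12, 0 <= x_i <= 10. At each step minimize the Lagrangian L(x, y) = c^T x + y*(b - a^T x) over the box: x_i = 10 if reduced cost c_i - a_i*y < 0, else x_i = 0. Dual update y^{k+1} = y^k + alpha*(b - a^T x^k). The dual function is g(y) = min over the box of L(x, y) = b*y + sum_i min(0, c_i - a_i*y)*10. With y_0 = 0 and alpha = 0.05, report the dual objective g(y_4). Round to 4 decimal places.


Dual ascent for LP: min 5*x1 + 14*x2, 4*x1 + 4*x2 = 12, 0 <= x_i <= 10
Step 1: y^k = 0.0, reduced costs: (5.0, 14.0)
  x^k = (0.0, 0.0), subgradient = b - a^T x = 12.0
  y^{k+1} = 0.0 + 0.05*12.0 = 0.6
Step 2: y^k = 0.6, reduced costs: (2.6, 11.6)
  x^k = (0.0, 0.0), subgradient = b - a^T x = 12.0
  y^{k+1} = 0.6 + 0.05*12.0 = 1.2
Step 3: y^k = 1.2, reduced costs: (0.2, 9.2)
  x^k = (0.0, 0.0), subgradient = b - a^T x = 12.0
  y^{k+1} = 1.2 + 0.05*12.0 = 1.8
Step 4: y^k = 1.8, reduced costs: (-2.2, 6.8)
  x^k = (10.0, 0.0), subgradient = b - a^T x = -28.0
  y^{k+1} = 1.8 + 0.05*-28.0 = 0.4
Dual objective at y_4 = 0.4: reduced costs (3.4, 12.4), box minimizer x = (0.0, 0.0)
g(y_4) = b*y + (c1 - a1*y)*x1 + (c2 - a2*y)*x2 = 12*0.4 + 3.4*0.0 + 12.4*0.0 = 4.8 + 0.0 + 0.0 = 4.8


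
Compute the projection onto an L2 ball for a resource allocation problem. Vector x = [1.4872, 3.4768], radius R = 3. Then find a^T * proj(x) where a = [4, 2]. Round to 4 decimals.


Step 1: Compute ||x|| (intermediates to 6 decimals).
||x|| = sqrt(1.4872^2 + 3.4768^2) = 3.781521
Step 2: Project.
Since ||x|| > R, scale = R/||x|| = 3/3.781521 = 0.793332, proj(x) = scale * x
proj(x) = [1.179843, 2.758257]
Step 3: Dot product.
a^T * proj(x) = 4*1.179843 + 2*2.758257 = 10.2359


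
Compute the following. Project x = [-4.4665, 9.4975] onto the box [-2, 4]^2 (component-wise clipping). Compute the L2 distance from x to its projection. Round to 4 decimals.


Project each component onto [-2, 4].
clip(-4.4665) = -2.0, clip(9.4975) = 4.0
Projection = [-2.0, 4.0]
Squared diffs: [6.0836, 30.2225]
Distance = sqrt(36.3061) = 6.0255


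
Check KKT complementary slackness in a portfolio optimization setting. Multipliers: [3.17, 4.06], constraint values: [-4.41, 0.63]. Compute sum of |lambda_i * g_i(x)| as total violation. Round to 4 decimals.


KKT complementary slackness check:
lambda_1 * g_1 = 3.17 * -4.41 = -13.9797
lambda_2 * g_2 = 4.06 * 0.63 = 2.5578
Total violation = 13.9797 + 2.5578 = 16.5375


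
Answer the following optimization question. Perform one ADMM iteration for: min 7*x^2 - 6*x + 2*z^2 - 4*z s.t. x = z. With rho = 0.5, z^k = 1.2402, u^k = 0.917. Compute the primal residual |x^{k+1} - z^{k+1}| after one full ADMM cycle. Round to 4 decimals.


ADMM iteration with rho = 0.5, z^k = 1.2402, u^k = 0.917
Step 1: x-update.
Minimize 7*x^2 - 6*x + (0.5/2)*(x - 1.2402 + 0.917)^2
FOC: (2*7 + 0.5)*x = 6 + 0.5*(1.2402 - 0.917)
x^{k+1} = 0.4249
Step 2: z-update.
Minimize 2*z^2 - 4*z + (0.5/2)*(0.4249 - z + 0.917)^2
FOC: (2*2 + 0.5)*z = 4 + 0.5*(0.4249 + 0.917)
z^{k+1} = 1.038
Step 3: u-update.
u^{k+1} = 0.917 + 0.4249 - 1.038 = 0.3039
Step 4: Primal residual = |0.4249 - 1.038| = 0.6131


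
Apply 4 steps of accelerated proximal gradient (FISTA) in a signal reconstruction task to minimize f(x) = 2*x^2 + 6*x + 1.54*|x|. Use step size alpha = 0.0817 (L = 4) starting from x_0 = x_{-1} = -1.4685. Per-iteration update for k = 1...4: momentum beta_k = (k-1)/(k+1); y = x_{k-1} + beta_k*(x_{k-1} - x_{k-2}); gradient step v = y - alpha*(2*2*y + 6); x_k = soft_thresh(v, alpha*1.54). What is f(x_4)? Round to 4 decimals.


FISTA on f(x) = 2*x^2 + 6*x + 1.54*|x|
L = 4, alpha = 0.0817
Iteration 1: beta = 0.0, y = -1.4685 + 0.0*(-1.4685 + 1.4685) = -1.4685
  grad(y) = 0.126, v = y - alpha*grad = -1.4788
  prox(v) = soft_thresh(-1.4788, 0.1258) = -1.353
Iteration 2: beta = 0.3333, y = -1.353 + 0.3333*(-1.353 + 1.4685) = -1.3145
  grad(y) = 0.7421, v = y - alpha*grad = -1.3751
  prox(v) = soft_thresh(-1.3751, 0.1258) = -1.2493
Iteration 3: beta = 0.5, y = -1.2493 + 0.5*(-1.2493 + 1.353) = -1.1974
  grad(y) = 1.2103, v = y - alpha*grad = -1.2963
  prox(v) = soft_thresh(-1.2963, 0.1258) = -1.1705
Iteration 4: beta = 0.6, y = -1.1705 + 0.6*(-1.1705 + 1.2493) = -1.1232
  grad(y) = 1.5071, v = y - alpha*grad = -1.2464
  prox(v) = soft_thresh(-1.2464, 0.1258) = -1.1205
f(x_4) = 2*(-1.1205)^2 + 6*(-1.1205) + 1.54*|-1.1205| = -2.4864


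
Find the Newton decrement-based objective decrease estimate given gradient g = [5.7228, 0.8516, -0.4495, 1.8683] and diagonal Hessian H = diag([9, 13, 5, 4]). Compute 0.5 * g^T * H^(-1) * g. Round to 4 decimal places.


Step 1: H is diagonal, so H^(-1) * g = [0.6359, 0.0655, -0.0899, 0.4671].
Step 2: g^T H^(-1) g = sum_i g_i^2 / H_ii
  = (5.7228)^2/9 + (0.8516)^2/13 + (-0.4495)^2/5 + (1.8683)^2/4
  = 3.6389 + 0.0558 + 0.0404 + 0.8726 = 4.6078
Step 3: Objective decrease = 0.5 * g^T H^(-1) g = 2.3039


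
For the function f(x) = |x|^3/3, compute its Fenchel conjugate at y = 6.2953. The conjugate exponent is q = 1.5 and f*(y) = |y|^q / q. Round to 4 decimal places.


The conjugate exponent q satisfies 1/p + 1/q = 1.
p = 3, so q = 3/(3 - 1) = 1.5
|y|^q = 6.2953^1.5 = 15.7952
f*(6.2953) = 15.7952 / 1.5 = 10.5301


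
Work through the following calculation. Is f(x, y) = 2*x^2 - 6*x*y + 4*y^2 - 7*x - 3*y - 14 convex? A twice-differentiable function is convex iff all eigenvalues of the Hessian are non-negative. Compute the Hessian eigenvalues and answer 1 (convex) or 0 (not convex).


The Hessian of f(x,y) = 2*x^2 - 6*x*y + 4*y^2 - 7*x - 3*y - 14 is:
H = [[4, -6], [-6, 8]]
Trace = 4 + 8 = 12
Determinant = 4*8 - (-6)^2 = -4
Discriminant = (12)^2 - 4*-4 = 160.0
Eigenvalues: lambda_1 = -0.3246, lambda_2 = 12.3246
The function is not convex.

0


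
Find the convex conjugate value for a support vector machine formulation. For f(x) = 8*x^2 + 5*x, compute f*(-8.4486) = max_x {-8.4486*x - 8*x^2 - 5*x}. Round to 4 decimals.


f*(y) = sup_x {y*x - a*x^2 - b*x} = sup_x {(y-b)*x - a*x^2}
FOC: (y - b) - 2a*x = 0 => x* = (y - b)/(2a)
x* = (-8.4486 - 5)/(2*8) = -0.8405
f*(-8.4486) = (y-b)^2/(4a) = (-8.4486 - 5)^2/(4*8)
= 180.8648/32 = 5.652


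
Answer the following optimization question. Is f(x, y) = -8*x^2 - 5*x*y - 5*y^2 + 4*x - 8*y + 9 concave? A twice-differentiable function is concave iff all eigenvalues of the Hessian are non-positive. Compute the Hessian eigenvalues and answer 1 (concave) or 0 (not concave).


The Hessian of f(x,y) = -8*x^2 - 5*x*y - 5*y^2 + 4*x - 8*y + 9 is:
H = [[-16, -5], [-5, -10]]
Trace = -16 - 10 = -26
Determinant = -16*-10 - (-5)^2 = 135
Discriminant = (-26)^2 - 4*135 = 136.0
Eigenvalues: lambda_1 = -18.831, lambda_2 = -7.169
The function is concave.

1


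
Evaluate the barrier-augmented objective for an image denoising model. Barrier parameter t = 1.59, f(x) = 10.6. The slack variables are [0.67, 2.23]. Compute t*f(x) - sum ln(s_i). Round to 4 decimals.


Step 1: Compute log-barrier.
ln values: [-0.4005, 0.802]
phi = -(-0.4005 + 0.802) = -0.4015
Step 2: Compute augmented objective.
t*f(x) = 1.59*10.6 = 16.854
Total = 16.854 - 0.4015 = 16.4525


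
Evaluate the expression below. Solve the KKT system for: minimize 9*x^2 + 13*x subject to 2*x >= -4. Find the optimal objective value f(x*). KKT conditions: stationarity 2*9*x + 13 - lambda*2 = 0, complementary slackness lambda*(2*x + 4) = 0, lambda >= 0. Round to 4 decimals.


Step 1: Try lambda = 0 (constraint inactive).
Stationarity: 2*9*x + 13 = 0
x* = -13/(2*9) = -13/18 = -0.7222 (rounded; the exact value -13/18 is used below)
Check constraint: 2*-0.7222 = -1.4444 >= -4 -- satisfied.
Step 2: Compute optimal value.
f(x*) = 9*(-13/18)^2 + 13*(-13/18) = -4.6944


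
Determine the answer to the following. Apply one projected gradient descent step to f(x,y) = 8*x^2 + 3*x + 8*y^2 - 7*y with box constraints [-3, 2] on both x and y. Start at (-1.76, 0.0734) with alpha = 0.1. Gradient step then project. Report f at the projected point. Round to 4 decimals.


Step 1: Compute gradient at (-1.76, 0.0734).
grad_x = 2*8*-1.76 + 3 = -25.16
grad_y = 2*8*0.0734 - 7 = -5.8256
Step 2: Gradient step.
x_raw = -1.76 - 0.1*-25.16 = 0.756
y_raw = 0.0734 - 0.1*-5.8256 = 0.656
Step 3: Project onto [-3, 2].
x_proj = clip(0.756) = 0.756
y_proj = clip(0.656) = 0.656
Step 4: Evaluate f.
f(0.756, 0.656) = 5.6908


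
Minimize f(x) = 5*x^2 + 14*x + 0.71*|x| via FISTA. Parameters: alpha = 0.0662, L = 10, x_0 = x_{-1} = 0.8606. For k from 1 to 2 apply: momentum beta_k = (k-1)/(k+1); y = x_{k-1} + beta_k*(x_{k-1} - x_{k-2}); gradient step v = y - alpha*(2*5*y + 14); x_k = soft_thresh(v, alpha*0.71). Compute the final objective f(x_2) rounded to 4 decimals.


FISTA on f(x) = 5*x^2 + 14*x + 0.71*|x|
L = 10, alpha = 0.0662
Iteration 1: beta = 0.0, y = 0.8606 + 0.0*(0.8606 - 0.8606) = 0.8606
  grad(y) = 22.606, v = y - alpha*grad = -0.6359
  prox(v) = soft_thresh(-0.6359, 0.047) = -0.5889
Iteration 2: beta = 0.3333, y = -0.5889 + 0.3333*(-0.5889 - 0.8606) = -1.0721
  grad(y) = 3.2791, v = y - alpha*grad = -1.2892
  prox(v) = soft_thresh(-1.2892, 0.047) = -1.2422
f(x_2) = 5*(-1.2422)^2 + 14*(-1.2422) + 0.71*|-1.2422| = -8.7935


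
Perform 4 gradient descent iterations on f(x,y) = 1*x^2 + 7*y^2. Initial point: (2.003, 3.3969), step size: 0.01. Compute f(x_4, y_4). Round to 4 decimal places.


Gradient descent on f(x,y) = 1*x^2 + 7*y^2.
Starting point: (2.003, 3.3969), alpha = 0.01
Step 1: grad_x = 2*1*2.003 = 4.006, grad_y = 2*7*3.3969 = 47.5566
  x_1 = 2.003 - 0.01*4.006 = 1.9629
  y_1 = 3.3969 - 0.01*47.5566 = 2.9213
Step 2: grad_x = 2*1*1.9629 = 3.9259, grad_y = 2*7*2.9213 = 40.8987
  x_2 = 1.9629 - 0.01*3.9259 = 1.9237
  y_2 = 2.9213 - 0.01*40.8987 = 2.5123
Step 3: grad_x = 2*1*1.9237 = 3.8474, grad_y = 2*7*2.5123 = 35.1729
  x_3 = 1.9237 - 0.01*3.8474 = 1.8852
  y_3 = 2.5123 - 0.01*35.1729 = 2.1606
Step 4: grad_x = 2*1*1.8852 = 3.7704, grad_y = 2*7*2.1606 = 30.2487
  x_4 = 1.8852 - 0.01*3.7704 = 1.8475
  y_4 = 2.1606 - 0.01*30.2487 = 1.8581
f(1.8475, 1.8581) = 1*1.8475^2 + 7*1.8581^2 = 27.5819


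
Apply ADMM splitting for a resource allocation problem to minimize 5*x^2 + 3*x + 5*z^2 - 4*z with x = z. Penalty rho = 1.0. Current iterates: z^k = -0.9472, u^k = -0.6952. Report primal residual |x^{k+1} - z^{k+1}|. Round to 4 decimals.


ADMM iteration with rho = 1.0, z^k = -0.9472, u^k = -0.6952
Step 1: x-update.
Minimize 5*x^2 + 3*x + (1.0/2)*(x + 0.9472 - 0.6952)^2
FOC: (2*5 + 1.0)*x = -3 + 1.0*(-0.9472 + 0.6952)
x^{k+1} = -0.2956
Step 2: z-update.
Minimize 5*z^2 - 4*z + (1.0/2)*(-0.2956 - z - 0.6952)^2
FOC: (2*5 + 1.0)*z = 4 + 1.0*(-0.2956 - 0.6952)
z^{k+1} = 0.2736
Step 3: u-update.
u^{k+1} = -0.6952 - 0.2956 - 0.2736 = -1.2644
Step 4: Primal residual = |-0.2956 - 0.2736| = 0.5692


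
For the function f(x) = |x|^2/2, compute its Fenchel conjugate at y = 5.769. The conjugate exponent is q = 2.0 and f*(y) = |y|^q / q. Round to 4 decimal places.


The conjugate exponent q satisfies 1/p + 1/q = 1.
p = 2, so q = 2/(2 - 1) = 2.0
|y|^q = 5.769^2.0 = 33.2814
f*(5.769) = 33.2814 / 2.0 = 16.6407


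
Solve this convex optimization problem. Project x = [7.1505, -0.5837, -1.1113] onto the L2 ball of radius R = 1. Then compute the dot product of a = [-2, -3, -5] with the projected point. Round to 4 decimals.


Step 1: Compute ||x|| (intermediates to 6 decimals).
||x|| = sqrt(7.1505^2 + (-0.5837)^2 + (-1.1113)^2) = 7.259845
Step 2: Project.
Since ||x|| > R, scale = R/||x|| = 1/7.259845 = 0.137744, proj(x) = scale * x
proj(x) = [0.984938, -0.080401, -0.153075]
Step 3: Dot product.
a^T * proj(x) = -2*0.984938 - 3*(-0.080401) - 5*(-0.153075) = -0.9633


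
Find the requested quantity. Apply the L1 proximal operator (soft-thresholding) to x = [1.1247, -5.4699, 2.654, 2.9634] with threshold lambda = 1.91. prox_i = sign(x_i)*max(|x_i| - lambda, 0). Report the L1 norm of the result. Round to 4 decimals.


Soft-thresholding with lambda = 1.91:
prox(1.1247) = sign(1.1247)*max(|1.1247| - 1.91, 0) = 0.0
prox(-5.4699) = sign(-5.4699)*max(|-5.4699| - 1.91, 0) = -3.5599
prox(2.654) = sign(2.654)*max(|2.654| - 1.91, 0) = 0.744
prox(2.9634) = sign(2.9634)*max(|2.9634| - 1.91, 0) = 1.0534
prox(x) = [0.0, -3.5599, 0.744, 1.0534]
||prox(x)||_1 = 0.0 + 3.5599 + 0.744 + 1.0534 = 5.3573


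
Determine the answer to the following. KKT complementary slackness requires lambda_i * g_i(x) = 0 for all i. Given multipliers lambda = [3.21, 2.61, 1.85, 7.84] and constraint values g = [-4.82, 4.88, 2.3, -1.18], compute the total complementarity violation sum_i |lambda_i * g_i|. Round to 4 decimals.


KKT complementary slackness check:
lambda_1 * g_1 = 3.21 * -4.82 = -15.4722
lambda_2 * g_2 = 2.61 * 4.88 = 12.7368
lambda_3 * g_3 = 1.85 * 2.3 = 4.255
lambda_4 * g_4 = 7.84 * -1.18 = -9.2512
Total violation = 15.4722 + 12.7368 + 4.255 + 9.2512 = 41.7152


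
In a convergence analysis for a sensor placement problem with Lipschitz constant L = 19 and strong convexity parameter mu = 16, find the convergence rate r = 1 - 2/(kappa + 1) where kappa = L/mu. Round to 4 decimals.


Step 1: Compute the condition number.
kappa = L/mu = 19/16 = 1.1875
Step 2: Compute the convergence rate.
r = 1 - 2/(kappa + 1) = 1 - 2*mu/(L + mu) = (L - mu)/(L + mu) = 3/35 = 0.0857


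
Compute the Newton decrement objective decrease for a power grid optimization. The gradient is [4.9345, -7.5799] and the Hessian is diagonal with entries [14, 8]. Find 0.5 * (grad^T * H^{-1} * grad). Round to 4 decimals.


Step 1: H is diagonal, so H^(-1) * g = [0.3525, -0.9475].
Step 2: g^T H^(-1) g = sum_i g_i^2 / H_ii
  = (4.9345)^2/14 + (-7.5799)^2/8
  = 1.7392 + 7.1819 = 8.9211
Step 3: Objective decrease = 0.5 * g^T H^(-1) g = 4.4605


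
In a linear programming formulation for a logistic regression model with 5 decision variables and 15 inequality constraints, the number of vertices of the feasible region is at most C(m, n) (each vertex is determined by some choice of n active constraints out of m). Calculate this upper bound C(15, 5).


Each vertex corresponds to some choice of n active constraints out of m, so the number of vertices is at most C(m, n) = m! / (n!(m-n)!).
m = 15, n = 5
Numerator: 15 * 14 * 13 * 12 * 11
Denominator: 5! = 120
C(15, 5) = 3003


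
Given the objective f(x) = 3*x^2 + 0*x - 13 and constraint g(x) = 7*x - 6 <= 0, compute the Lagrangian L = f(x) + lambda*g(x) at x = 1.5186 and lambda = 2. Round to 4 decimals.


Step 1: Evaluate f(x).
f(1.5186) = 3*1.5186^2 + 0*1.5186 - 13 = -6.0816
Step 2: Evaluate g(x).
g(1.5186) = 7*1.5186 - 6 = 4.6302
Step 3: Compute Lagrangian.
L = -6.0816 + 2*4.6302 = 3.1788


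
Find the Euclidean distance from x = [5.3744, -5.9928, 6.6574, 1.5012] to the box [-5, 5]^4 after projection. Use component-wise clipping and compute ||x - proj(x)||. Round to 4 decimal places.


Project each component onto [-5, 5].
clip(5.3744) = 5.0, clip(-5.9928) = -5.0, clip(6.6574) = 5.0, clip(1.5012) = 1.5012
Projection = [5.0, -5.0, 5.0, 1.5012]
Squared diffs: [0.1402, 0.9857, 2.747, 0.0]
Distance = sqrt(3.8729) = 1.9679


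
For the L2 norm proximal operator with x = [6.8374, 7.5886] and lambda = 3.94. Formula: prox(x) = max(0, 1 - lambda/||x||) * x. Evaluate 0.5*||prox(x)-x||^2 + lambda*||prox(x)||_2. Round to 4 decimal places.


Step 1: Compute ||x||.
||x|| = 10.2145
Step 2: Compute scaling factor.
scale = max(0, 1 - 3.94/10.2145) = 0.6143
Step 3: prox(x) = [4.2, 4.6615]
||prox(x)|| = 6.2745
Step 4: Proximal objective.
0.5*||prox-x||^2 = 7.7618
lambda*||prox|| = 24.7215
Total = 32.4835


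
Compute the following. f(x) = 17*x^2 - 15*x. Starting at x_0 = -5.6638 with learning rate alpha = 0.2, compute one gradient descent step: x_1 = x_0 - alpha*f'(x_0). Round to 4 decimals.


We compute the gradient at x_0 and apply the update.
f'(x) = 34*x - 15
f'(-5.6638) = 34*-5.6638 - 15 = -207.5692
x_1 = -5.6638 - 0.2*-207.5692 = 35.85


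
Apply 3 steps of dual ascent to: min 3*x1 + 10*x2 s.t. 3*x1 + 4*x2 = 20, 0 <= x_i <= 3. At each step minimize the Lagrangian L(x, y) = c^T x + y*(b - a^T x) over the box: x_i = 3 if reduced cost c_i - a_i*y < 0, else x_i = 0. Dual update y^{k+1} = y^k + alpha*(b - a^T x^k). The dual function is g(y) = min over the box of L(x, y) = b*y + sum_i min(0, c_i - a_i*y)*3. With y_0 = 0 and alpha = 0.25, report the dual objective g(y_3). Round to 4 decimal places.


Dual ascent for LP: min 3*x1 + 10*x2, 3*x1 + 4*x2 = 20, 0 <= x_i <= 3
Step 1: y^k = 0.0, reduced costs: (3.0, 10.0)
  x^k = (0.0, 0.0), subgradient = b - a^T x = 20.0
  y^{k+1} = 0.0 + 0.25*20.0 = 5.0
Step 2: y^k = 5.0, reduced costs: (-12.0, -10.0)
  x^k = (3.0, 3.0), subgradient = b - a^T x = -1.0
  y^{k+1} = 5.0 + 0.25*-1.0 = 4.75
Step 3: y^k = 4.75, reduced costs: (-11.25, -9.0)
  x^k = (3.0, 3.0), subgradient = b - a^T x = -1.0
  y^{k+1} = 4.75 + 0.25*-1.0 = 4.5
Dual objective at y_3 = 4.5: reduced costs (-10.5, -8.0), box minimizer x = (3.0, 3.0)
g(y_3) = b*y + (c1 - a1*y)*x1 + (c2 - a2*y)*x2 = 20*4.5 + (-10.5)*3.0 + (-8.0)*3.0 = 90.0 - 31.5 - 24.0 = 34.5


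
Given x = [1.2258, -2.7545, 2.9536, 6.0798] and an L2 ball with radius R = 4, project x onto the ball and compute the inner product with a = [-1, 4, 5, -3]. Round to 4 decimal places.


Step 1: Compute ||x|| (intermediates to 6 decimals).
||x|| = sqrt(1.2258^2 + (-2.7545)^2 + 2.9536^2 + 6.0798^2) = 7.401188
Step 2: Project.
Since ||x|| > R, scale = R/||x|| = 4/7.401188 = 0.540454, proj(x) = scale * x
proj(x) = [0.662489, -1.488681, 1.596285, 3.285852]
Step 3: Dot product.
a^T * proj(x) = -1*0.662489 + 4*(-1.488681) + 5*1.596285 - 3*3.285852 = -8.4933


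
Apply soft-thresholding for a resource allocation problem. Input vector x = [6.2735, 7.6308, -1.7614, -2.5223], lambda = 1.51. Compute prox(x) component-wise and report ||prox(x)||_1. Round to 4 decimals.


Soft-thresholding with lambda = 1.51:
prox(6.2735) = sign(6.2735)*max(|6.2735| - 1.51, 0) = 4.7635
prox(7.6308) = sign(7.6308)*max(|7.6308| - 1.51, 0) = 6.1208
prox(-1.7614) = sign(-1.7614)*max(|-1.7614| - 1.51, 0) = -0.2514
prox(-2.5223) = sign(-2.5223)*max(|-2.5223| - 1.51, 0) = -1.0123
prox(x) = [4.7635, 6.1208, -0.2514, -1.0123]
||prox(x)||_1 = 4.7635 + 6.1208 + 0.2514 + 1.0123 = 12.148


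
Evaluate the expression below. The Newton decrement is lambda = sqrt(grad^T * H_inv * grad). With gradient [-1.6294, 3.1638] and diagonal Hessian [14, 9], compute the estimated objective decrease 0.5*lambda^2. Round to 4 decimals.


Step 1: H is diagonal, so H^(-1) * g = [-0.1164, 0.3515].
Step 2: g^T H^(-1) g = sum_i g_i^2 / H_ii
  = (-1.6294)^2/14 + (3.1638)^2/9
  = 0.1896 + 1.1122 = 1.3018
Step 3: Objective decrease = 0.5 * g^T H^(-1) g = 0.6509


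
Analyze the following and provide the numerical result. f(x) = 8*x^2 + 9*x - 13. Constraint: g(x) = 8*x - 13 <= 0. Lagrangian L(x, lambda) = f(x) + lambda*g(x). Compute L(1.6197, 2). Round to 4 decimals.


Step 1: Evaluate f(x).
f(1.6197) = 8*1.6197^2 + 9*1.6197 - 13 = 22.5647
Step 2: Evaluate g(x).
g(1.6197) = 8*1.6197 - 13 = -0.0424
Step 3: Compute Lagrangian.
L = 22.5647 + 2*-0.0424 = 22.4799


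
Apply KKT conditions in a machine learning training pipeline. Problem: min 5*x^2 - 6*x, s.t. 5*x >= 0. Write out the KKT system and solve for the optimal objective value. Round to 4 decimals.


Step 1: Try lambda = 0 (constraint inactive).
Stationarity: 2*5*x - 6 = 0
x* = 6/(2*5) = 0.6
Check constraint: 5*0.6 = 3.0 >= 0 -- satisfied.
Step 2: Compute optimal value.
f(x*) = 5*0.6^2 - 6*0.6 = -1.8


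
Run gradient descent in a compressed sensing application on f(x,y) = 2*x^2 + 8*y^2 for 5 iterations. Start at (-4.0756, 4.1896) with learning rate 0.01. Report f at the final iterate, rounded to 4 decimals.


Gradient descent on f(x,y) = 2*x^2 + 8*y^2.
Starting point: (-4.0756, 4.1896), alpha = 0.01
Step 1: grad_x = 2*2*-4.0756 = -16.3024, grad_y = 2*8*4.1896 = 67.0336
  x_1 = -4.0756 - 0.01*-16.3024 = -3.9126
  y_1 = 4.1896 - 0.01*67.0336 = 3.5193
Step 2: grad_x = 2*2*-3.9126 = -15.6503, grad_y = 2*8*3.5193 = 56.3082
  x_2 = -3.9126 - 0.01*-15.6503 = -3.7561
  y_2 = 3.5193 - 0.01*56.3082 = 2.9562
Step 3: grad_x = 2*2*-3.7561 = -15.0243, grad_y = 2*8*2.9562 = 47.2989
  x_3 = -3.7561 - 0.01*-15.0243 = -3.6058
  y_3 = 2.9562 - 0.01*47.2989 = 2.4832
Step 4: grad_x = 2*2*-3.6058 = -14.4233, grad_y = 2*8*2.4832 = 39.7311
  x_4 = -3.6058 - 0.01*-14.4233 = -3.4616
  y_4 = 2.4832 - 0.01*39.7311 = 2.0859
Step 5: grad_x = 2*2*-3.4616 = -13.8464, grad_y = 2*8*2.0859 = 33.3741
  x_5 = -3.4616 - 0.01*-13.8464 = -3.3231
  y_5 = 2.0859 - 0.01*33.3741 = 1.7521
f(-3.3231, 1.7521) = 2*(-3.3231)^2 + 8*1.7521^2 = 46.6464


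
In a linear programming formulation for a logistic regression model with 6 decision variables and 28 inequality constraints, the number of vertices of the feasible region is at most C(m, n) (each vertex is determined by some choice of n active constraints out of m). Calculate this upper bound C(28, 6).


Each vertex corresponds to some choice of n active constraints out of m, so the number of vertices is at most C(m, n) = m! / (n!(m-n)!).
m = 28, n = 6
Numerator: 28 * 27 * 26 * 25 * 24 * 23
Denominator: 6! = 720
C(28, 6) = 376740


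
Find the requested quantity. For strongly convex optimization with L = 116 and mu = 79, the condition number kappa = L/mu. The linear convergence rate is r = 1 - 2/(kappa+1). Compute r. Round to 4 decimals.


Step 1: Compute the condition number.
kappa = L/mu = 116/79 = 1.4684
Step 2: Compute the convergence rate.
r = 1 - 2/(kappa + 1) = 1 - 2*mu/(L + mu) = (L - mu)/(L + mu) = 37/195 = 0.1897


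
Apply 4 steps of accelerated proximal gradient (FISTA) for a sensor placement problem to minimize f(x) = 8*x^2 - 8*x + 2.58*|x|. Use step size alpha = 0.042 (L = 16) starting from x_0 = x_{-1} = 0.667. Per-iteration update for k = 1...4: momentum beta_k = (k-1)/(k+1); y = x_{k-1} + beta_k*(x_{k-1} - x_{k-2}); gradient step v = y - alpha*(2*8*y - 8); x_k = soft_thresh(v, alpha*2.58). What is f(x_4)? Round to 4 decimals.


FISTA on f(x) = 8*x^2 - 8*x + 2.58*|x|
L = 16, alpha = 0.042
Iteration 1: beta = 0.0, y = 0.667 + 0.0*(0.667 - 0.667) = 0.667
  grad(y) = 2.672, v = y - alpha*grad = 0.5548
  prox(v) = soft_thresh(0.5548, 0.1084) = 0.4464
Iteration 2: beta = 0.3333, y = 0.4464 + 0.3333*(0.4464 - 0.667) = 0.3729
  grad(y) = -2.0338, v = y - alpha*grad = 0.4583
  prox(v) = soft_thresh(0.4583, 0.1084) = 0.3499
Iteration 3: beta = 0.5, y = 0.3499 + 0.5*(0.3499 - 0.4464) = 0.3017
  grad(y) = -3.1726, v = y - alpha*grad = 0.435
  prox(v) = soft_thresh(0.435, 0.1084) = 0.3266
Iteration 4: beta = 0.6, y = 0.3266 + 0.6*(0.3266 - 0.3499) = 0.3126
  grad(y) = -2.9985, v = y - alpha*grad = 0.4385
  prox(v) = soft_thresh(0.4385, 0.1084) = 0.3302
f(x_4) = 8*0.3302^2 - 8*0.3302 + 2.58*|0.3302| = -0.9174


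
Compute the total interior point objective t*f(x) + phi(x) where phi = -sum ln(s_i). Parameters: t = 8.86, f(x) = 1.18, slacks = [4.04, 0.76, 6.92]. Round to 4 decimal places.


Step 1: Compute log-barrier.
ln values: [1.3962, -0.2744, 1.9344]
phi = -(1.3962 - 0.2744 + 1.9344) = -3.0562
Step 2: Compute augmented objective.
t*f(x) = 8.86*1.18 = 10.4548
Total = 10.4548 - 3.0562 = 7.3986


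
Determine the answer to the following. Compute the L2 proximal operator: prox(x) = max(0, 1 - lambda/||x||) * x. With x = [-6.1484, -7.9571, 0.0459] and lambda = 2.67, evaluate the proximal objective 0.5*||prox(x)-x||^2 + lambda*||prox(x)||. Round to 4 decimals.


Step 1: Compute ||x||.
||x|| = 10.0559
Step 2: Compute scaling factor.
scale = max(0, 1 - 2.67/10.0559) = 0.7345
Step 3: prox(x) = [-4.5159, -5.8444, 0.0337]
||prox(x)|| = 7.3859
Step 4: Proximal objective.
0.5*||prox-x||^2 = 3.5645
lambda*||prox|| = 19.7204
Total = 23.2847


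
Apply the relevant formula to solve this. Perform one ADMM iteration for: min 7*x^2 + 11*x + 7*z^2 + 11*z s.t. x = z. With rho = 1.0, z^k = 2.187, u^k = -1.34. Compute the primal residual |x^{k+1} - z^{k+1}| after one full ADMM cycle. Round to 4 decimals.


ADMM iteration with rho = 1.0, z^k = 2.187, u^k = -1.34
Step 1: x-update.
Minimize 7*x^2 + 11*x + (1.0/2)*(x - 2.187 - 1.34)^2
FOC: (2*7 + 1.0)*x = -11 + 1.0*(2.187 + 1.34)
x^{k+1} = -0.4982
Step 2: z-update.
Minimize 7*z^2 + 11*z + (1.0/2)*(-0.4982 - z - 1.34)^2
FOC: (2*7 + 1.0)*z = -11 + 1.0*(-0.4982 - 1.34)
z^{k+1} = -0.8559
Step 3: u-update.
u^{k+1} = -1.34 - 0.4982 + 0.8559 = -0.9823
Step 4: Primal residual = |-0.4982 + 0.8559| = 0.3577


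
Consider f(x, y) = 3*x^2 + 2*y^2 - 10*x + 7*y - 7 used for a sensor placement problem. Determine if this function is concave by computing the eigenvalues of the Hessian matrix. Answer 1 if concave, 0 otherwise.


The Hessian of f(x,y) = 3*x^2 + 2*y^2 - 10*x + 7*y - 7 is:
H = [[6, 0], [0, 4]]
Trace = 6 + 4 = 10
Determinant = 6*4 - (0)^2 = 24
Discriminant = (10)^2 - 4*24 = 4.0
Eigenvalues: lambda_1 = 4.0, lambda_2 = 6.0
The function is not concave.

0


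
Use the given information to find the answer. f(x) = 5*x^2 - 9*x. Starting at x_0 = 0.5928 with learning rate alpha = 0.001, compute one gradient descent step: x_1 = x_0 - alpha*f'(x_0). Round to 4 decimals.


We compute the gradient at x_0 and apply the update.
f'(x) = 10*x - 9
f'(0.5928) = 10*0.5928 - 9 = -3.072
x_1 = 0.5928 - 0.001*-3.072 = 0.5959


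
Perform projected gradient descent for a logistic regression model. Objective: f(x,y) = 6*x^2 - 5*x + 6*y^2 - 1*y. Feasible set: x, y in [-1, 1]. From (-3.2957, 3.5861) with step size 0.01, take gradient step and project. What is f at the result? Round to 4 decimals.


Step 1: Compute gradient at (-3.2957, 3.5861).
grad_x = 2*6*-3.2957 - 5 = -44.5484
grad_y = 2*6*3.5861 - 1 = 42.0332
Step 2: Gradient step.
x_raw = -3.2957 - 0.01*-44.5484 = -2.8502
y_raw = 3.5861 - 0.01*42.0332 = 3.1658
Step 3: Project onto [-1, 1].
x_proj = clip(-2.8502) = -1.0
y_proj = clip(3.1658) = 1.0
Step 4: Evaluate f.
f(-1.0, 1.0) = 16.0


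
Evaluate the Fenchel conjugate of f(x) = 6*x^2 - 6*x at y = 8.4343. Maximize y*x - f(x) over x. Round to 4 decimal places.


f*(y) = sup_x {y*x - a*x^2 - b*x} = sup_x {(y-b)*x - a*x^2}
FOC: (y - b) - 2a*x = 0 => x* = (y - b)/(2a)
x* = (8.4343 + 6)/(2*6) = 1.2029
f*(8.4343) = (y-b)^2/(4a) = (8.4343 + 6)^2/(4*6)
= 208.349/24 = 8.6812


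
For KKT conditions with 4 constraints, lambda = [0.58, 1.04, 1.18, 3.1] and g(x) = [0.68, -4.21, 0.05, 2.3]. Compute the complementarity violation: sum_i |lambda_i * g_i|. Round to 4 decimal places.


KKT complementary slackness check:
lambda_1 * g_1 = 0.58 * 0.68 = 0.3944
lambda_2 * g_2 = 1.04 * -4.21 = -4.3784
lambda_3 * g_3 = 1.18 * 0.05 = 0.059
lambda_4 * g_4 = 3.1 * 2.3 = 7.13
Total violation = 0.3944 + 4.3784 + 0.059 + 7.13 = 11.9618


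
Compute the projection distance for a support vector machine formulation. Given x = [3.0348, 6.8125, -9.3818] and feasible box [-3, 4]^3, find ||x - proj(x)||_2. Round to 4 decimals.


Project each component onto [-3, 4].
clip(3.0348) = 3.0348, clip(6.8125) = 4.0, clip(-9.3818) = -3.0
Projection = [3.0348, 4.0, -3.0]
Squared diffs: [0.0, 7.9102, 40.7274]
Distance = sqrt(48.6376) = 6.9741


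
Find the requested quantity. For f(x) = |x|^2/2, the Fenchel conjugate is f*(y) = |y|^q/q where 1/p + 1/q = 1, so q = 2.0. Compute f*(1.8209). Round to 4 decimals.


The conjugate exponent q satisfies 1/p + 1/q = 1.
p = 2, so q = 2/(2 - 1) = 2.0
|y|^q = 1.8209^2.0 = 3.3157
f*(1.8209) = 3.3157 / 2.0 = 1.6578


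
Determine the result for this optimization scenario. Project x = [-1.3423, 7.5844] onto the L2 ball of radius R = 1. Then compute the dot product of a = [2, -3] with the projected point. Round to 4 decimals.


Step 1: Compute ||x|| (intermediates to 6 decimals).
||x|| = sqrt((-1.3423)^2 + 7.5844^2) = 7.702265
Step 2: Project.
Since ||x|| > R, scale = R/||x|| = 1/7.702265 = 0.129832, proj(x) = scale * x
proj(x) = [-0.174273, 0.984698]
Step 3: Dot product.
a^T * proj(x) = 2*(-0.174273) - 3*0.984698 = -3.3026


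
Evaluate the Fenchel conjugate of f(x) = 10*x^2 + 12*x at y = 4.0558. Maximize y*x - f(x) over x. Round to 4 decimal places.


f*(y) = sup_x {y*x - a*x^2 - b*x} = sup_x {(y-b)*x - a*x^2}
FOC: (y - b) - 2a*x = 0 => x* = (y - b)/(2a)
x* = (4.0558 - 12)/(2*10) = -0.3972
f*(4.0558) = (y-b)^2/(4a) = (4.0558 - 12)^2/(4*10)
= 63.1103/40 = 1.5778


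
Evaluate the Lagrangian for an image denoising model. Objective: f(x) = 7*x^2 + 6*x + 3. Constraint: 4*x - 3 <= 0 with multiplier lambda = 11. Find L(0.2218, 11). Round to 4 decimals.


Step 1: Evaluate f(x).
f(0.2218) = 7*0.2218^2 + 6*0.2218 + 3 = 4.6752
Step 2: Evaluate g(x).
g(0.2218) = 4*0.2218 - 3 = -2.1128
Step 3: Compute Lagrangian.
L = 4.6752 + 11*-2.1128 = -18.5656


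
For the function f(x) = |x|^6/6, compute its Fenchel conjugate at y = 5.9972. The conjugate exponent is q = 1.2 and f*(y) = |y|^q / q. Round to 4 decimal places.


The conjugate exponent q satisfies 1/p + 1/q = 1.
p = 6, so q = 6/(6 - 1) = 1.2
|y|^q = 5.9972^1.2 = 8.581
f*(5.9972) = 8.581 / 1.2 = 7.1508


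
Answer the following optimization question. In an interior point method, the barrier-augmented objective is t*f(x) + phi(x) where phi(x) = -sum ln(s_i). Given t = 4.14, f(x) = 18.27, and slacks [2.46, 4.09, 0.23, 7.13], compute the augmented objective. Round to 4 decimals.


Step 1: Compute log-barrier.
ln values: [0.9002, 1.4085, -1.4697, 1.9643]
phi = -(0.9002 + 1.4085 - 1.4697 + 1.9643) = -2.8033
Step 2: Compute augmented objective.
t*f(x) = 4.14*18.27 = 75.6378
Total = 75.6378 - 2.8033 = 72.8345


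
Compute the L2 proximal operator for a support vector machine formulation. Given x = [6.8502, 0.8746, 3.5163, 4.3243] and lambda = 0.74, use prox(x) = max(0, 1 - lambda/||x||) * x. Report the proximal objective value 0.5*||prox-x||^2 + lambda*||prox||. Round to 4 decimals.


Step 1: Compute ||x||.
||x|| = 8.8744
Step 2: Compute scaling factor.
scale = max(0, 1 - 0.74/8.8744) = 0.9166
Step 3: prox(x) = [6.279, 0.8017, 3.2231, 3.9637]
||prox(x)|| = 8.1344
Step 4: Proximal objective.
0.5*||prox-x||^2 = 0.2738
lambda*||prox|| = 6.0195
Total = 6.2932


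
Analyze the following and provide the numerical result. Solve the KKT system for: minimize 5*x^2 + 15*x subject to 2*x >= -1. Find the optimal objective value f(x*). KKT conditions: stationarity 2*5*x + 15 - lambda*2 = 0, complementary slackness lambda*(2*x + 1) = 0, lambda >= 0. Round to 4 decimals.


Step 1: Try lambda = 0 (constraint inactive).
x_unc = -15/(2*5) = -1.5
Check: 2*-1.5 = -3.0 < -1 -- violated!
Step 2: Constraint must be active: 2*x = -1
x* = -1/2 = -0.5
lambda = (2*5*(-0.5) + 15)/2 = 5.0
Step 3: Compute optimal value.
f(x*) = 5*(-0.5)^2 + 15*(-0.5) = -6.25


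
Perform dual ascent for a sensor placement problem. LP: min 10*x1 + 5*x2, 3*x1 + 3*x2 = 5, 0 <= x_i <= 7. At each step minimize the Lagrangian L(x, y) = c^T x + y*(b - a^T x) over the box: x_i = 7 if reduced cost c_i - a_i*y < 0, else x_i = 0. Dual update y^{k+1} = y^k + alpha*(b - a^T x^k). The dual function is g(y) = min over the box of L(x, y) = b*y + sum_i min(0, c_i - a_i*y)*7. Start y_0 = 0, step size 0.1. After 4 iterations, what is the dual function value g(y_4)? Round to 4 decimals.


Dual ascent for LP: min 10*x1 + 5*x2, 3*x1 + 3*x2 = 5, 0 <= x_i <= 7
Step 1: y^k = 0.0, reduced costs: (10.0, 5.0)
  x^k = (0.0, 0.0), subgradient = b - a^T x = 5.0
  y^{k+1} = 0.0 + 0.1*5.0 = 0.5
Step 2: y^k = 0.5, reduced costs: (8.5, 3.5)
  x^k = (0.0, 0.0), subgradient = b - a^T x = 5.0
  y^{k+1} = 0.5 + 0.1*5.0 = 1.0
Step 3: y^k = 1.0, reduced costs: (7.0, 2.0)
  x^k = (0.0, 0.0), subgradient = b - a^T x = 5.0
  y^{k+1} = 1.0 + 0.1*5.0 = 1.5
Step 4: y^k = 1.5, reduced costs: (5.5, 0.5)
  x^k = (0.0, 0.0), subgradient = b - a^T x = 5.0
  y^{k+1} = 1.5 + 0.1*5.0 = 2.0
Dual objective at y_4 = 2.0: reduced costs (4.0, -1.0), box minimizer x = (0.0, 7.0)
g(y_4) = b*y + (c1 - a1*y)*x1 + (c2 - a2*y)*x2 = 5*2.0 + 4.0*0.0 + (-1.0)*7.0 = 10.0 + 0.0 - 7.0 = 3.0


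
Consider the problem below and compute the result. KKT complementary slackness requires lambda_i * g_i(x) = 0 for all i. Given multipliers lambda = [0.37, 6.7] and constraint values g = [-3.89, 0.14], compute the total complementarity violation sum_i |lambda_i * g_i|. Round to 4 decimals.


KKT complementary slackness check:
lambda_1 * g_1 = 0.37 * -3.89 = -1.4393
lambda_2 * g_2 = 6.7 * 0.14 = 0.938
Total violation = 1.4393 + 0.938 = 2.3773


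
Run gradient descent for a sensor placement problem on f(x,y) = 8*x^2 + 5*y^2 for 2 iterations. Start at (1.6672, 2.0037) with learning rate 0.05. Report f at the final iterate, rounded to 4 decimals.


Gradient descent on f(x,y) = 8*x^2 + 5*y^2.
Starting point: (1.6672, 2.0037), alpha = 0.05
Step 1: grad_x = 2*8*1.6672 = 26.6752, grad_y = 2*5*2.0037 = 20.037
  x_1 = 1.6672 - 0.05*26.6752 = 0.3334
  y_1 = 2.0037 - 0.05*20.037 = 1.0019
Step 2: grad_x = 2*8*0.3334 = 5.335, grad_y = 2*5*1.0019 = 10.0185
  x_2 = 0.3334 - 0.05*5.335 = 0.0667
  y_2 = 1.0019 - 0.05*10.0185 = 0.5009
f(0.0667, 0.5009) = 8*0.0667^2 + 5*0.5009^2 = 1.2902


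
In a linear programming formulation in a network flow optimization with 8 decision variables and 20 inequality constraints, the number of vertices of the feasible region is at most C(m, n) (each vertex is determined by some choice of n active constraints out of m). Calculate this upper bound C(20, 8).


Each vertex corresponds to some choice of n active constraints out of m, so the number of vertices is at most C(m, n) = m! / (n!(m-n)!).
m = 20, n = 8
Numerator: 20 * 19 * 18 * 17 * 16 * 15 * 14 * 13
Denominator: 8! = 40320
C(20, 8) = 125970


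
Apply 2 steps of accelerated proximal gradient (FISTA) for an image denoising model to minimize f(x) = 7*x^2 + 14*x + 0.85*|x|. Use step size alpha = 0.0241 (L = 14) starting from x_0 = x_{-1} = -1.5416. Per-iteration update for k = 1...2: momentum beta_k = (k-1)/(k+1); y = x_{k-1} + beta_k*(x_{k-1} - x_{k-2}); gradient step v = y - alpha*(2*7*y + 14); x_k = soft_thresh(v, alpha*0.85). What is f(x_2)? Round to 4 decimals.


FISTA on f(x) = 7*x^2 + 14*x + 0.85*|x|
L = 14, alpha = 0.0241
Iteration 1: beta = 0.0, y = -1.5416 + 0.0*(-1.5416 + 1.5416) = -1.5416
  grad(y) = -7.5824, v = y - alpha*grad = -1.3589
  prox(v) = soft_thresh(-1.3589, 0.0205) = -1.3384
Iteration 2: beta = 0.3333, y = -1.3384 + 0.3333*(-1.3384 + 1.5416) = -1.2706
  grad(y) = -3.7889, v = y - alpha*grad = -1.1793
  prox(v) = soft_thresh(-1.1793, 0.0205) = -1.1588
f(x_2) = 7*(-1.1588)^2 + 14*(-1.1588) + 0.85*|-1.1588| = -5.8384


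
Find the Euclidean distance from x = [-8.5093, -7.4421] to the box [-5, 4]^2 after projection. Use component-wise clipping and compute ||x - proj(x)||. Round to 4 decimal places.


Project each component onto [-5, 4].
clip(-8.5093) = -5.0, clip(-7.4421) = -5.0
Projection = [-5.0, -5.0]
Squared diffs: [12.3152, 5.9639]
Distance = sqrt(18.2791) = 4.2754


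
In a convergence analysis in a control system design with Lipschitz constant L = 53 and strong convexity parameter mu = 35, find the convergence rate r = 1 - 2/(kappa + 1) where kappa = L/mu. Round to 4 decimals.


Step 1: Compute the condition number.
kappa = L/mu = 53/35 = 1.5143
Step 2: Compute the convergence rate.
r = 1 - 2/(kappa + 1) = 1 - 2*mu/(L + mu) = (L - mu)/(L + mu) = 18/88 = 0.2045


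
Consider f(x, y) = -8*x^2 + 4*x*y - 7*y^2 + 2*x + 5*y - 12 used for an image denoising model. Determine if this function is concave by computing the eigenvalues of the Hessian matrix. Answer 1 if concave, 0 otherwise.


The Hessian of f(x,y) = -8*x^2 + 4*x*y - 7*y^2 + 2*x + 5*y - 12 is:
H = [[-16, 4], [4, -14]]
Trace = -16 - 14 = -30
Determinant = -16*-14 - (4)^2 = 208
Discriminant = (-30)^2 - 4*208 = 68.0
Eigenvalues: lambda_1 = -19.1231, lambda_2 = -10.8769
The function is concave.

1
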